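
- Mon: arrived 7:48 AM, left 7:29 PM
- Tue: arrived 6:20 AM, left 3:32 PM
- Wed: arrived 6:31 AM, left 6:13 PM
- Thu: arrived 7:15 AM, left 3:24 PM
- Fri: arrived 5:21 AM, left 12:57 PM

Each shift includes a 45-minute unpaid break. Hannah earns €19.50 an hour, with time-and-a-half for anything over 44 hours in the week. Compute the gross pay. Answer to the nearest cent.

€875.06

Mon: 7:48 AM–7:29 PM = 11 h 41 min; less 45 min break → 10 h 56 min
Tue: 6:20 AM–3:32 PM = 9 h 12 min; less 45 min break → 8 h 27 min
Wed: 6:31 AM–6:13 PM = 11 h 42 min; less 45 min break → 10 h 57 min
Thu: 7:15 AM–3:24 PM = 8 h 9 min; less 45 min break → 7 h 24 min
Fri: 5:21 AM–12:57 PM = 7 h 36 min; less 45 min break → 6 h 51 min
Total worked: 44 h 35 min = 2675 min.
Regular 44 h 0 min = 2640 min at €19.50/h; overtime 0 h 35 min = 35 min at €29.25/h.
Pay = (2640 × €19.50 + 35 × €29.25) ÷ 60 = €875.06.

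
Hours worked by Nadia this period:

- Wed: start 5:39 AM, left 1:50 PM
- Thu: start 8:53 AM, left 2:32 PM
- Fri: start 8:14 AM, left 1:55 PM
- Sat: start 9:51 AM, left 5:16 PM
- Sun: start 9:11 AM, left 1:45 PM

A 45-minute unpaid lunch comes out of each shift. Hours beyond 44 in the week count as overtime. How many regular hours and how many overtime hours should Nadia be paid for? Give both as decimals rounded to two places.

Wed: 5:39 AM–1:50 PM = 8 h 11 min; less 45 min break → 7 h 26 min
Thu: 8:53 AM–2:32 PM = 5 h 39 min; less 45 min break → 4 h 54 min
Fri: 8:14 AM–1:55 PM = 5 h 41 min; less 45 min break → 4 h 56 min
Sat: 9:51 AM–5:16 PM = 7 h 25 min; less 45 min break → 6 h 40 min
Sun: 9:11 AM–1:45 PM = 4 h 34 min; less 45 min break → 3 h 49 min
Total worked: 27 h 45 min = 27.75 h.
Threshold 44 h → overtime 0 h 0 min, regular 27 h 45 min.

Regular 27.75 hours, overtime 0.00 hours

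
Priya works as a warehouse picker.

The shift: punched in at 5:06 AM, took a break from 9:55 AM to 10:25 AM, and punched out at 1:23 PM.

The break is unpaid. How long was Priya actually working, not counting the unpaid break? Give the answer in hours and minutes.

The shift: 5:06 AM–1:23 PM = 8 h 17 min; less 30 min break → 7 h 47 min

7 h 47 min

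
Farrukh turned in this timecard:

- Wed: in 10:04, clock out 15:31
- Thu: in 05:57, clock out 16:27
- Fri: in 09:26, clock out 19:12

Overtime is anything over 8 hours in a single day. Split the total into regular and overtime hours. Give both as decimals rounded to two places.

Regular 21.45 hours, overtime 4.27 hours

Wed: 10:04–15:31 = 5 h 27 min
Thu: 05:57–16:27 = 10 h 30 min
Fri: 09:26–19:12 = 9 h 46 min
Wed reg 5 h 27 min / OT 0 h 0 min; Thu reg 8 h 0 min / OT 2 h 30 min; Fri reg 8 h 0 min / OT 1 h 46 min.
Totals: regular 21 h 27 min, overtime 4 h 16 min.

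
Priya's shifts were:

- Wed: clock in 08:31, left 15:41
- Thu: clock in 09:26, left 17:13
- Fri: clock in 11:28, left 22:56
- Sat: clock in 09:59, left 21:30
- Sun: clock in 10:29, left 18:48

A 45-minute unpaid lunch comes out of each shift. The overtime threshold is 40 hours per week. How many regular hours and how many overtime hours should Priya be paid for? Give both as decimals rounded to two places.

Wed: 08:31–15:41 = 7 h 10 min; less 45 min break → 6 h 25 min
Thu: 09:26–17:13 = 7 h 47 min; less 45 min break → 7 h 2 min
Fri: 11:28–22:56 = 11 h 28 min; less 45 min break → 10 h 43 min
Sat: 09:59–21:30 = 11 h 31 min; less 45 min break → 10 h 46 min
Sun: 10:29–18:48 = 8 h 19 min; less 45 min break → 7 h 34 min
Total worked: 42 h 30 min = 42.50 h.
Threshold 40 h → overtime 2 h 30 min, regular 40 h 0 min.

Regular 40.00 hours, overtime 2.50 hours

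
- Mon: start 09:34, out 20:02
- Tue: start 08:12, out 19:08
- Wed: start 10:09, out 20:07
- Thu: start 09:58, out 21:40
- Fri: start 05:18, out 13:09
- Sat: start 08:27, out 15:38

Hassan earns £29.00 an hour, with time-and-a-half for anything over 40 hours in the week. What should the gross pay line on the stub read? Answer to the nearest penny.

£1947.35

Mon: 09:34–20:02 = 10 h 28 min
Tue: 08:12–19:08 = 10 h 56 min
Wed: 10:09–20:07 = 9 h 58 min
Thu: 09:58–21:40 = 11 h 42 min
Fri: 05:18–13:09 = 7 h 51 min
Sat: 08:27–15:38 = 7 h 11 min
Total worked: 58 h 6 min = 3486 min.
Regular 40 h 0 min = 2400 min at £29.00/h; overtime 18 h 6 min = 1086 min at £43.50/h.
Pay = (2400 × £29.00 + 1086 × £43.50) ÷ 60 = £1947.35.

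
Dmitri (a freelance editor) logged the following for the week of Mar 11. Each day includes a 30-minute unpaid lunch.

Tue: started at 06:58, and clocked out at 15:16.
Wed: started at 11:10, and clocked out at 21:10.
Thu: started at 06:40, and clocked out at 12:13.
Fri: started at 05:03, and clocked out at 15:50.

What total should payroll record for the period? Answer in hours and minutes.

Tue: 06:58–15:16 = 8 h 18 min; less 30 min break → 7 h 48 min
Wed: 11:10–21:10 = 10 h 0 min; less 30 min break → 9 h 30 min
Thu: 06:40–12:13 = 5 h 33 min; less 30 min break → 5 h 3 min
Fri: 05:03–15:50 = 10 h 47 min; less 30 min break → 10 h 17 min
Total: 7 h 48 min + 9 h 30 min + 5 h 3 min + 10 h 17 min = 32 h 38 min.

32 h 38 min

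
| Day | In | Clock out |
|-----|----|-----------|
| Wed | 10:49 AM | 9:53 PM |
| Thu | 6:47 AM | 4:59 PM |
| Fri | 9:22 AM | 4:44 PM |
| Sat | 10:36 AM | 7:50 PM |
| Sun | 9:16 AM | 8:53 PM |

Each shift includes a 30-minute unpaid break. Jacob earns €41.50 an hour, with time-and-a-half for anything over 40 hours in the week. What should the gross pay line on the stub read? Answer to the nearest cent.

Wed: 10:49 AM–9:53 PM = 11 h 4 min; less 30 min break → 10 h 34 min
Thu: 6:47 AM–4:59 PM = 10 h 12 min; less 30 min break → 9 h 42 min
Fri: 9:22 AM–4:44 PM = 7 h 22 min; less 30 min break → 6 h 52 min
Sat: 10:36 AM–7:50 PM = 9 h 14 min; less 30 min break → 8 h 44 min
Sun: 9:16 AM–8:53 PM = 11 h 37 min; less 30 min break → 11 h 7 min
Total worked: 46 h 59 min = 2819 min.
Regular 40 h 0 min = 2400 min at €41.50/h; overtime 6 h 59 min = 419 min at €62.25/h.
Pay = (2400 × €41.50 + 419 × €62.25) ÷ 60 = €2094.71.

€2094.71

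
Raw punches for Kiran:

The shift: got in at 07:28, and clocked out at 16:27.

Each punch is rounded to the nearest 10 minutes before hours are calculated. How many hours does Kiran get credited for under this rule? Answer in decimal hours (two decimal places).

9.00 hours

The shift: in 07:28→07:30, out 16:27→16:30; 9 h 0 min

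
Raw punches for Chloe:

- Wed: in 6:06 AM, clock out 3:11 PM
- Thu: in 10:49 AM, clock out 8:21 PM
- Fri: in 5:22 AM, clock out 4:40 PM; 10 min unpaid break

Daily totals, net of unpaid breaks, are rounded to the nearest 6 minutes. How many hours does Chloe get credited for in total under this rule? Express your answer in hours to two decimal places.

29.70 hours

Wed: 6:06 AM–3:11 PM = 9 h 5 min → rounds to 9 h 6 min
Thu: 10:49 AM–8:21 PM = 9 h 32 min → rounds to 9 h 30 min
Fri: 5:22 AM–4:40 PM = 11 h 18 min − 10 min = 11 h 8 min → rounds to 11 h 6 min
Total credited: 29 h 42 min.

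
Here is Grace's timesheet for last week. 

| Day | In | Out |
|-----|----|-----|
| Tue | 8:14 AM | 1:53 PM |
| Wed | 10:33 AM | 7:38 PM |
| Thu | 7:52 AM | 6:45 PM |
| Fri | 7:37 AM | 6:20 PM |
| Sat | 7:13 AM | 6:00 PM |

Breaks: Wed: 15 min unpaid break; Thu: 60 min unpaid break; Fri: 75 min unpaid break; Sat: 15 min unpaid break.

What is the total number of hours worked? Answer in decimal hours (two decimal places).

Tue: 8:14 AM–1:53 PM = 5 h 39 min
Wed: 10:33 AM–7:38 PM = 9 h 5 min; less 15 min break → 8 h 50 min
Thu: 7:52 AM–6:45 PM = 10 h 53 min; less 60 min break → 9 h 53 min
Fri: 7:37 AM–6:20 PM = 10 h 43 min; less 75 min break → 9 h 28 min
Sat: 7:13 AM–6:00 PM = 10 h 47 min; less 15 min break → 10 h 32 min
Total: 5 h 39 min + 8 h 50 min + 9 h 53 min + 9 h 28 min + 10 h 32 min = 44 h 22 min.

44.37 hours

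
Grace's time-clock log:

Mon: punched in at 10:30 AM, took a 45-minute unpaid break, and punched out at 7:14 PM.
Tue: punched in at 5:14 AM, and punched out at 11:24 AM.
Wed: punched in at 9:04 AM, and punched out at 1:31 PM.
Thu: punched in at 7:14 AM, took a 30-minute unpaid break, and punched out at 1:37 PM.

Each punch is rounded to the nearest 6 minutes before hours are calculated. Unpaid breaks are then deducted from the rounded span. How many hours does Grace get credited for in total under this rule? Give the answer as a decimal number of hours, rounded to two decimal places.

24.45 hours

Mon: in 10:30 AM→10:30 AM, out 7:14 PM→7:12 PM; 8 h 42 min − 45 min = 7 h 57 min
Tue: in 5:14 AM→5:12 AM, out 11:24 AM→11:24 AM; 6 h 12 min
Wed: in 9:04 AM→9:06 AM, out 1:31 PM→1:30 PM; 4 h 24 min
Thu: in 7:14 AM→7:12 AM, out 1:37 PM→1:36 PM; 6 h 24 min − 30 min = 5 h 54 min
Total credited: 24 h 27 min.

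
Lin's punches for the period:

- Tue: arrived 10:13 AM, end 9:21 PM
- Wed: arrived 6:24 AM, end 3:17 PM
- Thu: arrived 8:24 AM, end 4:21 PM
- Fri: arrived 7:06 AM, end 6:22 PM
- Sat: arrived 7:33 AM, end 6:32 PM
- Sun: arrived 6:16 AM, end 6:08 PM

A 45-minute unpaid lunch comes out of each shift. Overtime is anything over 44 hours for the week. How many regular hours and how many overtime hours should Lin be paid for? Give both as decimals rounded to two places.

Tue: 10:13 AM–9:21 PM = 11 h 8 min; less 45 min break → 10 h 23 min
Wed: 6:24 AM–3:17 PM = 8 h 53 min; less 45 min break → 8 h 8 min
Thu: 8:24 AM–4:21 PM = 7 h 57 min; less 45 min break → 7 h 12 min
Fri: 7:06 AM–6:22 PM = 11 h 16 min; less 45 min break → 10 h 31 min
Sat: 7:33 AM–6:32 PM = 10 h 59 min; less 45 min break → 10 h 14 min
Sun: 6:16 AM–6:08 PM = 11 h 52 min; less 45 min break → 11 h 7 min
Total worked: 57 h 35 min = 57.58 h.
Threshold 44 h → overtime 13 h 35 min, regular 44 h 0 min.

Regular 44.00 hours, overtime 13.58 hours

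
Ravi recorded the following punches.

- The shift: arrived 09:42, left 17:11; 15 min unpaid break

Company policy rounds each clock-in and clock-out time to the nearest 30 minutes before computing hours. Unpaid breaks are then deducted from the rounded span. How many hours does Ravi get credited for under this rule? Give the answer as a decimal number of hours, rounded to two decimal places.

The shift: in 09:42→09:30, out 17:11→17:00; 7 h 30 min − 15 min = 7 h 15 min

7.25 hours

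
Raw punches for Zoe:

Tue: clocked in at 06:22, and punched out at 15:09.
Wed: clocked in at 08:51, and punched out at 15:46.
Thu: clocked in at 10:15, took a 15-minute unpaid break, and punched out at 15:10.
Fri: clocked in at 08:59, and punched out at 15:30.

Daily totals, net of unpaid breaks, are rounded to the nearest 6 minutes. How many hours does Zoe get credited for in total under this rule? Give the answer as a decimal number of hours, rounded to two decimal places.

26.90 hours

Tue: 06:22–15:09 = 8 h 47 min → rounds to 8 h 48 min
Wed: 08:51–15:46 = 6 h 55 min → rounds to 6 h 54 min
Thu: 10:15–15:10 = 4 h 55 min − 15 min = 4 h 40 min → rounds to 4 h 42 min
Fri: 08:59–15:30 = 6 h 31 min → rounds to 6 h 30 min
Total credited: 26 h 54 min.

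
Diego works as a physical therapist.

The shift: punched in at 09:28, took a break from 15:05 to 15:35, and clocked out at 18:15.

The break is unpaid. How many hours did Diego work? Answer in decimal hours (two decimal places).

The shift: 09:28–18:15 = 8 h 47 min; less 30 min break → 8 h 17 min

8.28 hours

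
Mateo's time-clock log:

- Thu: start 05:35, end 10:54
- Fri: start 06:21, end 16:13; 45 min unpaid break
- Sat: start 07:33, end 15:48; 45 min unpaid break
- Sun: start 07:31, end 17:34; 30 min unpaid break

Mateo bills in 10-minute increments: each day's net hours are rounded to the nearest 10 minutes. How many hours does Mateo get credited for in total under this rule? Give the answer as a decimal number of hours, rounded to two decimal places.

31.50 hours

Thu: 05:35–10:54 = 5 h 19 min → rounds to 5 h 20 min
Fri: 06:21–16:13 = 9 h 52 min − 45 min = 9 h 7 min → rounds to 9 h 10 min
Sat: 07:33–15:48 = 8 h 15 min − 45 min = 7 h 30 min → rounds to 7 h 30 min
Sun: 07:31–17:34 = 10 h 3 min − 30 min = 9 h 33 min → rounds to 9 h 30 min
Total credited: 31 h 30 min.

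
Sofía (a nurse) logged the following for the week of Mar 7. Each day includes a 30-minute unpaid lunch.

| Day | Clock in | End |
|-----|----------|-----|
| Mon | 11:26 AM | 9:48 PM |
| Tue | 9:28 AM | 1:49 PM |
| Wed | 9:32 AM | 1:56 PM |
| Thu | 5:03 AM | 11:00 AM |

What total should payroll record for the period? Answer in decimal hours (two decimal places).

23.07 hours

Mon: 11:26 AM–9:48 PM = 10 h 22 min; less 30 min break → 9 h 52 min
Tue: 9:28 AM–1:49 PM = 4 h 21 min; less 30 min break → 3 h 51 min
Wed: 9:32 AM–1:56 PM = 4 h 24 min; less 30 min break → 3 h 54 min
Thu: 5:03 AM–11:00 AM = 5 h 57 min; less 30 min break → 5 h 27 min
Total: 9 h 52 min + 3 h 51 min + 3 h 54 min + 5 h 27 min = 23 h 4 min.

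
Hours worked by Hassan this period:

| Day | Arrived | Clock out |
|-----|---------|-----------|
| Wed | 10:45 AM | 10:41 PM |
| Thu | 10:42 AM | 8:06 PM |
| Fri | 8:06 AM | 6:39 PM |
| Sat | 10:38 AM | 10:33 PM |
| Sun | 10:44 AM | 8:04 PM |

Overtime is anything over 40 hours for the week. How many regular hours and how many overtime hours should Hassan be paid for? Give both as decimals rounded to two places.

Wed: 10:45 AM–10:41 PM = 11 h 56 min
Thu: 10:42 AM–8:06 PM = 9 h 24 min
Fri: 8:06 AM–6:39 PM = 10 h 33 min
Sat: 10:38 AM–10:33 PM = 11 h 55 min
Sun: 10:44 AM–8:04 PM = 9 h 20 min
Total worked: 53 h 8 min = 53.13 h.
Threshold 40 h → overtime 13 h 8 min, regular 40 h 0 min.

Regular 40.00 hours, overtime 13.13 hours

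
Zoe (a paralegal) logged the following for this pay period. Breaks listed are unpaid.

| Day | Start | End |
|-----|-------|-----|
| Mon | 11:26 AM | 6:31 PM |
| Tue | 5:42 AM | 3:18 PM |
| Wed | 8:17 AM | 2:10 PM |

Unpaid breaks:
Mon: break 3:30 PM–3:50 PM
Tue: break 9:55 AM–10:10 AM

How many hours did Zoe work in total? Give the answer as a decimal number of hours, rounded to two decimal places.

21.98 hours

Mon: 11:26 AM–6:31 PM = 7 h 5 min; less 20 min break → 6 h 45 min
Tue: 5:42 AM–3:18 PM = 9 h 36 min; less 15 min break → 9 h 21 min
Wed: 8:17 AM–2:10 PM = 5 h 53 min
Total: 6 h 45 min + 9 h 21 min + 5 h 53 min = 21 h 59 min.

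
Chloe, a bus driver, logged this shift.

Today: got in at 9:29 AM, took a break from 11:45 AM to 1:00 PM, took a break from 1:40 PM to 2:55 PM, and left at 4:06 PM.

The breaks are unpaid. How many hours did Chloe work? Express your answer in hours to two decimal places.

Today: 9:29 AM–4:06 PM = 6 h 37 min; less 150 min break → 4 h 7 min

4.12 hours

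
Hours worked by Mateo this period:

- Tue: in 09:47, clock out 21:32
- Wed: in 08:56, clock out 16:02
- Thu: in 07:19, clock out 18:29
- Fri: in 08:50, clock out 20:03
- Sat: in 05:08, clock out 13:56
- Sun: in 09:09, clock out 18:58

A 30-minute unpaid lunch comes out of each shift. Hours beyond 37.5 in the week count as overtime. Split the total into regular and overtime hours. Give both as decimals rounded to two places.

Regular 37.50 hours, overtime 19.35 hours

Tue: 09:47–21:32 = 11 h 45 min; less 30 min break → 11 h 15 min
Wed: 08:56–16:02 = 7 h 6 min; less 30 min break → 6 h 36 min
Thu: 07:19–18:29 = 11 h 10 min; less 30 min break → 10 h 40 min
Fri: 08:50–20:03 = 11 h 13 min; less 30 min break → 10 h 43 min
Sat: 05:08–13:56 = 8 h 48 min; less 30 min break → 8 h 18 min
Sun: 09:09–18:58 = 9 h 49 min; less 30 min break → 9 h 19 min
Total worked: 56 h 51 min = 56.85 h.
Threshold 37.5 h → overtime 19 h 21 min, regular 37 h 30 min.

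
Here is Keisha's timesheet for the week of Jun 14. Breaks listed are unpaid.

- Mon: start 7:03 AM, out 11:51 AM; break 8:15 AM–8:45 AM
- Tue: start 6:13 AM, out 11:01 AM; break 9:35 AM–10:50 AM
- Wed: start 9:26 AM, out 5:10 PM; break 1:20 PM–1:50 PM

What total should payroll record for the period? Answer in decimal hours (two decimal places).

Mon: 7:03 AM–11:51 AM = 4 h 48 min; less 30 min break → 4 h 18 min
Tue: 6:13 AM–11:01 AM = 4 h 48 min; less 75 min break → 3 h 33 min
Wed: 9:26 AM–5:10 PM = 7 h 44 min; less 30 min break → 7 h 14 min
Total: 4 h 18 min + 3 h 33 min + 7 h 14 min = 15 h 5 min.

15.08 hours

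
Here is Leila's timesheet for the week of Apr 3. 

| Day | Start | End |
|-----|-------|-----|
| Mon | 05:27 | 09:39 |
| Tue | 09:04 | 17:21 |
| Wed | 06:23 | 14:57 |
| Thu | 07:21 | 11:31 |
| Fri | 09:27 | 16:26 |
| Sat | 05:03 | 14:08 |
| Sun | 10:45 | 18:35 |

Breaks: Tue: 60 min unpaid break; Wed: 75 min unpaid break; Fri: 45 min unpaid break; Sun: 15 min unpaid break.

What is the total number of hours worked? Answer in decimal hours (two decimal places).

Mon: 05:27–09:39 = 4 h 12 min
Tue: 09:04–17:21 = 8 h 17 min; less 60 min break → 7 h 17 min
Wed: 06:23–14:57 = 8 h 34 min; less 75 min break → 7 h 19 min
Thu: 07:21–11:31 = 4 h 10 min
Fri: 09:27–16:26 = 6 h 59 min; less 45 min break → 6 h 14 min
Sat: 05:03–14:08 = 9 h 5 min
Sun: 10:45–18:35 = 7 h 50 min; less 15 min break → 7 h 35 min
Total: 4 h 12 min + 7 h 17 min + 7 h 19 min + 4 h 10 min + 6 h 14 min + 9 h 5 min + 7 h 35 min = 45 h 52 min.

45.87 hours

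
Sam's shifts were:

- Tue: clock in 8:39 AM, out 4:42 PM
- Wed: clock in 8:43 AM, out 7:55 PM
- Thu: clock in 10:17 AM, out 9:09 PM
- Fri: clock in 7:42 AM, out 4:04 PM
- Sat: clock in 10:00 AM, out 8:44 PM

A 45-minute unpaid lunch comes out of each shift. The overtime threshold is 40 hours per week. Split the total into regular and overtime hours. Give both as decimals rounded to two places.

Regular 40.00 hours, overtime 5.47 hours

Tue: 8:39 AM–4:42 PM = 8 h 3 min; less 45 min break → 7 h 18 min
Wed: 8:43 AM–7:55 PM = 11 h 12 min; less 45 min break → 10 h 27 min
Thu: 10:17 AM–9:09 PM = 10 h 52 min; less 45 min break → 10 h 7 min
Fri: 7:42 AM–4:04 PM = 8 h 22 min; less 45 min break → 7 h 37 min
Sat: 10:00 AM–8:44 PM = 10 h 44 min; less 45 min break → 9 h 59 min
Total worked: 45 h 28 min = 45.47 h.
Threshold 40 h → overtime 5 h 28 min, regular 40 h 0 min.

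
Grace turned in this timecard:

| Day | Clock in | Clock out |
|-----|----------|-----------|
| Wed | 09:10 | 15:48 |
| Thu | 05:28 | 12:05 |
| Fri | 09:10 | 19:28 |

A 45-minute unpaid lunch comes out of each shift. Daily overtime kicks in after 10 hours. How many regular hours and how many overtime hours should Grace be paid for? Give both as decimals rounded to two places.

Wed: 09:10–15:48 = 6 h 38 min; less 45 min break → 5 h 53 min
Thu: 05:28–12:05 = 6 h 37 min; less 45 min break → 5 h 52 min
Fri: 09:10–19:28 = 10 h 18 min; less 45 min break → 9 h 33 min
Wed reg 5 h 53 min / OT 0 h 0 min; Thu reg 5 h 52 min / OT 0 h 0 min; Fri reg 9 h 33 min / OT 0 h 0 min.
Totals: regular 21 h 18 min, overtime 0 h 0 min.

Regular 21.30 hours, overtime 0.00 hours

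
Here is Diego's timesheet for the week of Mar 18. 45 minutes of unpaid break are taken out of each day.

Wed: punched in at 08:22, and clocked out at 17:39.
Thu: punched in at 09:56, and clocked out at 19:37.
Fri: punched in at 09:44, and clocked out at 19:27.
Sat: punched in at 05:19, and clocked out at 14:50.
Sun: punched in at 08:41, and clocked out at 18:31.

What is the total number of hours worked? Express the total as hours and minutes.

Wed: 08:22–17:39 = 9 h 17 min; less 45 min break → 8 h 32 min
Thu: 09:56–19:37 = 9 h 41 min; less 45 min break → 8 h 56 min
Fri: 09:44–19:27 = 9 h 43 min; less 45 min break → 8 h 58 min
Sat: 05:19–14:50 = 9 h 31 min; less 45 min break → 8 h 46 min
Sun: 08:41–18:31 = 9 h 50 min; less 45 min break → 9 h 5 min
Total: 8 h 32 min + 8 h 56 min + 8 h 58 min + 8 h 46 min + 9 h 5 min = 44 h 17 min.

44 h 17 min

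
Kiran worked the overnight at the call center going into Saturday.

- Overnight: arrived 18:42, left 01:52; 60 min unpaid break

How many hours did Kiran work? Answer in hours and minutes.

Overnight: 18:42 → midnight = 5 h 18 min; midnight → 01:52 = 1 h 52 min; span 7 h 10 min; less 60 min break → 6 h 10 min

6 h 10 min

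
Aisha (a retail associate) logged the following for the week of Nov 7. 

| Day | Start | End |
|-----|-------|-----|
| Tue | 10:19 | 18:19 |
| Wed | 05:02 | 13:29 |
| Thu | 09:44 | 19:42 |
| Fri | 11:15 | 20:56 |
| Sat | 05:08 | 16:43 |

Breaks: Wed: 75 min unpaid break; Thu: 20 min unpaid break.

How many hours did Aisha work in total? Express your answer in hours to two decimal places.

46.10 hours

Tue: 10:19–18:19 = 8 h 0 min
Wed: 05:02–13:29 = 8 h 27 min; less 75 min break → 7 h 12 min
Thu: 09:44–19:42 = 9 h 58 min; less 20 min break → 9 h 38 min
Fri: 11:15–20:56 = 9 h 41 min
Sat: 05:08–16:43 = 11 h 35 min
Total: 8 h 0 min + 7 h 12 min + 9 h 38 min + 9 h 41 min + 11 h 35 min = 46 h 6 min.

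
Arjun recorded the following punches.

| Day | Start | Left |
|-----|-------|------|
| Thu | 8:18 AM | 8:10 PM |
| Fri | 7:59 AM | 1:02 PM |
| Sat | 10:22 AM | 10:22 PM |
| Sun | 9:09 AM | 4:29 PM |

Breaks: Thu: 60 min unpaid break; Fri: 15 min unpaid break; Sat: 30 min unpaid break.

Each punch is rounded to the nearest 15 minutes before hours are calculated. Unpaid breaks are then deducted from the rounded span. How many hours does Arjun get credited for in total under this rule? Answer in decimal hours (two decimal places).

34.50 hours

Thu: in 8:18 AM→8:15 AM, out 8:10 PM→8:15 PM; 12 h 0 min − 60 min = 11 h 0 min
Fri: in 7:59 AM→8:00 AM, out 1:02 PM→1:00 PM; 5 h 0 min − 15 min = 4 h 45 min
Sat: in 10:22 AM→10:15 AM, out 10:22 PM→10:15 PM; 12 h 0 min − 30 min = 11 h 30 min
Sun: in 9:09 AM→9:15 AM, out 4:29 PM→4:30 PM; 7 h 15 min
Total credited: 34 h 30 min.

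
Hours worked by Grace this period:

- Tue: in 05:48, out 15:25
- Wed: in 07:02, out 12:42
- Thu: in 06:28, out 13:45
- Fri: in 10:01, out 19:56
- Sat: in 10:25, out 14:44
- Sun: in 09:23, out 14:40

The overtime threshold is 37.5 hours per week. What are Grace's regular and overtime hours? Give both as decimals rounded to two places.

Regular 37.50 hours, overtime 4.58 hours

Tue: 05:48–15:25 = 9 h 37 min
Wed: 07:02–12:42 = 5 h 40 min
Thu: 06:28–13:45 = 7 h 17 min
Fri: 10:01–19:56 = 9 h 55 min
Sat: 10:25–14:44 = 4 h 19 min
Sun: 09:23–14:40 = 5 h 17 min
Total worked: 42 h 5 min = 42.08 h.
Threshold 37.5 h → overtime 4 h 35 min, regular 37 h 30 min.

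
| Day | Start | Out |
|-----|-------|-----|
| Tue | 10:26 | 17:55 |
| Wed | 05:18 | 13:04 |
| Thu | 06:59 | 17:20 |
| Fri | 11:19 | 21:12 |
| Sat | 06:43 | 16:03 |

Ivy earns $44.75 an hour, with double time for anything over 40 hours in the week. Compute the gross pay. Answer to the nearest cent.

$2221.09

Tue: 10:26–17:55 = 7 h 29 min
Wed: 05:18–13:04 = 7 h 46 min
Thu: 06:59–17:20 = 10 h 21 min
Fri: 11:19–21:12 = 9 h 53 min
Sat: 06:43–16:03 = 9 h 20 min
Total worked: 44 h 49 min = 2689 min.
Regular 40 h 0 min = 2400 min at $44.75/h; overtime 4 h 49 min = 289 min at $89.50/h.
Pay = (2400 × $44.75 + 289 × $89.50) ÷ 60 = $2221.09.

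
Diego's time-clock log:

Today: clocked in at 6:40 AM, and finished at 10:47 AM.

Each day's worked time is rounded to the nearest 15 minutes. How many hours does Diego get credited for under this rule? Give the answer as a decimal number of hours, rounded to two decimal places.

4.00 hours

Today: 6:40 AM–10:47 AM = 4 h 7 min → rounds to 4 h 0 min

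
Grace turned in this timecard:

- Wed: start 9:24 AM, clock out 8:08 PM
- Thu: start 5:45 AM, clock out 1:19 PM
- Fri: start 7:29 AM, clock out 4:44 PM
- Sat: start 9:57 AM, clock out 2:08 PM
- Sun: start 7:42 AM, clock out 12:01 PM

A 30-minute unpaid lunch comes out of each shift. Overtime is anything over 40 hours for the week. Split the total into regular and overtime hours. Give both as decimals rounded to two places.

Regular 33.55 hours, overtime 0.00 hours

Wed: 9:24 AM–8:08 PM = 10 h 44 min; less 30 min break → 10 h 14 min
Thu: 5:45 AM–1:19 PM = 7 h 34 min; less 30 min break → 7 h 4 min
Fri: 7:29 AM–4:44 PM = 9 h 15 min; less 30 min break → 8 h 45 min
Sat: 9:57 AM–2:08 PM = 4 h 11 min; less 30 min break → 3 h 41 min
Sun: 7:42 AM–12:01 PM = 4 h 19 min; less 30 min break → 3 h 49 min
Total worked: 33 h 33 min = 33.55 h.
Threshold 40 h → overtime 0 h 0 min, regular 33 h 33 min.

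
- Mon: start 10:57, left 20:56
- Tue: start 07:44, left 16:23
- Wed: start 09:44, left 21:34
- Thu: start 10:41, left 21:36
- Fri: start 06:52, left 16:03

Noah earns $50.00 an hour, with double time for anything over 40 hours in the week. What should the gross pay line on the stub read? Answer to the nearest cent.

Mon: 10:57–20:56 = 9 h 59 min
Tue: 07:44–16:23 = 8 h 39 min
Wed: 09:44–21:34 = 11 h 50 min
Thu: 10:41–21:36 = 10 h 55 min
Fri: 06:52–16:03 = 9 h 11 min
Total worked: 50 h 34 min = 3034 min.
Regular 40 h 0 min = 2400 min at $50.00/h; overtime 10 h 34 min = 634 min at $100.00/h.
Pay = (2400 × $50.00 + 634 × $100.00) ÷ 60 = $3056.67.

$3056.67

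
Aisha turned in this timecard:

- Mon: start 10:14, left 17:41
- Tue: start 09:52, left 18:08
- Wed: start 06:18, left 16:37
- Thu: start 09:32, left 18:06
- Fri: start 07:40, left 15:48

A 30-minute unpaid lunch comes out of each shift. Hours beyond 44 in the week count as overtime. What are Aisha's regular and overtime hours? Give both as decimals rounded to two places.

Regular 40.23 hours, overtime 0.00 hours

Mon: 10:14–17:41 = 7 h 27 min; less 30 min break → 6 h 57 min
Tue: 09:52–18:08 = 8 h 16 min; less 30 min break → 7 h 46 min
Wed: 06:18–16:37 = 10 h 19 min; less 30 min break → 9 h 49 min
Thu: 09:32–18:06 = 8 h 34 min; less 30 min break → 8 h 4 min
Fri: 07:40–15:48 = 8 h 8 min; less 30 min break → 7 h 38 min
Total worked: 40 h 14 min = 40.23 h.
Threshold 44 h → overtime 0 h 0 min, regular 40 h 14 min.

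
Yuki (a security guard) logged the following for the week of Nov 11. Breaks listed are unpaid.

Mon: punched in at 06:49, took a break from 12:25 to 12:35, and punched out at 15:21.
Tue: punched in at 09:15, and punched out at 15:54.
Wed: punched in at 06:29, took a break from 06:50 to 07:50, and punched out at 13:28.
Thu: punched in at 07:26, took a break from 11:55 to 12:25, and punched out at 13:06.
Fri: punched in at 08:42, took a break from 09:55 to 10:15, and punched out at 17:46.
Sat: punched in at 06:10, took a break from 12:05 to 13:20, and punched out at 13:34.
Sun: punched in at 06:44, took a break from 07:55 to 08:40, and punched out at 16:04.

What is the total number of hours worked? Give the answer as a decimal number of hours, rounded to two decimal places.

49.63 hours

Mon: 06:49–15:21 = 8 h 32 min; less 10 min break → 8 h 22 min
Tue: 09:15–15:54 = 6 h 39 min
Wed: 06:29–13:28 = 6 h 59 min; less 60 min break → 5 h 59 min
Thu: 07:26–13:06 = 5 h 40 min; less 30 min break → 5 h 10 min
Fri: 08:42–17:46 = 9 h 4 min; less 20 min break → 8 h 44 min
Sat: 06:10–13:34 = 7 h 24 min; less 75 min break → 6 h 9 min
Sun: 06:44–16:04 = 9 h 20 min; less 45 min break → 8 h 35 min
Total: 8 h 22 min + 6 h 39 min + 5 h 59 min + 5 h 10 min + 8 h 44 min + 6 h 9 min + 8 h 35 min = 49 h 38 min.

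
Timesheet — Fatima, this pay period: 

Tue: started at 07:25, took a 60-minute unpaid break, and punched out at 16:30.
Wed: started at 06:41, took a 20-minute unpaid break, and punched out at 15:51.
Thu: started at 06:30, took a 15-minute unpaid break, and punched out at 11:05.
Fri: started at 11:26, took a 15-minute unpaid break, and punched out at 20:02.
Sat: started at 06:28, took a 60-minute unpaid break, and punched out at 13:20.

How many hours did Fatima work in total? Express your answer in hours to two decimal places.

35.47 hours

Tue: 07:25–16:30 = 9 h 5 min; less 60 min break → 8 h 5 min
Wed: 06:41–15:51 = 9 h 10 min; less 20 min break → 8 h 50 min
Thu: 06:30–11:05 = 4 h 35 min; less 15 min break → 4 h 20 min
Fri: 11:26–20:02 = 8 h 36 min; less 15 min break → 8 h 21 min
Sat: 06:28–13:20 = 6 h 52 min; less 60 min break → 5 h 52 min
Total: 8 h 5 min + 8 h 50 min + 4 h 20 min + 8 h 21 min + 5 h 52 min = 35 h 28 min.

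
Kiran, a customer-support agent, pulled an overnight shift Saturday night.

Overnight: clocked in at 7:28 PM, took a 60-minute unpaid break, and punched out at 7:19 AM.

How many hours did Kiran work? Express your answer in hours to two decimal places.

10.85 hours

Overnight: 7:28 PM → midnight = 4 h 32 min; midnight → 7:19 AM = 7 h 19 min; span 11 h 51 min; less 60 min break → 10 h 51 min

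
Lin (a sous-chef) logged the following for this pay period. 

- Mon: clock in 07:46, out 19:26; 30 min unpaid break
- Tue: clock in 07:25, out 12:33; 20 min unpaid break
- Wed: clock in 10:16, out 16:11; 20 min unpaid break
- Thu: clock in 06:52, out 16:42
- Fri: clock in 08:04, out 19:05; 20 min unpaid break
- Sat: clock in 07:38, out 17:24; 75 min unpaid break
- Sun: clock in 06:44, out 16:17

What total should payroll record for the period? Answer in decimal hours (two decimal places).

60.13 hours

Mon: 07:46–19:26 = 11 h 40 min; less 30 min break → 11 h 10 min
Tue: 07:25–12:33 = 5 h 8 min; less 20 min break → 4 h 48 min
Wed: 10:16–16:11 = 5 h 55 min; less 20 min break → 5 h 35 min
Thu: 06:52–16:42 = 9 h 50 min
Fri: 08:04–19:05 = 11 h 1 min; less 20 min break → 10 h 41 min
Sat: 07:38–17:24 = 9 h 46 min; less 75 min break → 8 h 31 min
Sun: 06:44–16:17 = 9 h 33 min
Total: 11 h 10 min + 4 h 48 min + 5 h 35 min + 9 h 50 min + 10 h 41 min + 8 h 31 min + 9 h 33 min = 60 h 8 min.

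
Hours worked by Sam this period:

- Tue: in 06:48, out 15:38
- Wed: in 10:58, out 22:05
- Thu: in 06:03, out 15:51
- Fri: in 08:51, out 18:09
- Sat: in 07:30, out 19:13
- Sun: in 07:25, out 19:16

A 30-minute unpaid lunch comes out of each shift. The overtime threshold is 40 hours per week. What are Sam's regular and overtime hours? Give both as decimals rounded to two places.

Tue: 06:48–15:38 = 8 h 50 min; less 30 min break → 8 h 20 min
Wed: 10:58–22:05 = 11 h 7 min; less 30 min break → 10 h 37 min
Thu: 06:03–15:51 = 9 h 48 min; less 30 min break → 9 h 18 min
Fri: 08:51–18:09 = 9 h 18 min; less 30 min break → 8 h 48 min
Sat: 07:30–19:13 = 11 h 43 min; less 30 min break → 11 h 13 min
Sun: 07:25–19:16 = 11 h 51 min; less 30 min break → 11 h 21 min
Total worked: 59 h 37 min = 59.62 h.
Threshold 40 h → overtime 19 h 37 min, regular 40 h 0 min.

Regular 40.00 hours, overtime 19.62 hours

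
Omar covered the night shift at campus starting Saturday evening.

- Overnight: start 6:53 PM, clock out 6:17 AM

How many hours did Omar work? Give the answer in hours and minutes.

Overnight: 6:53 PM → midnight = 5 h 7 min; midnight → 6:17 AM = 6 h 17 min; span 11 h 24 min

11 h 24 min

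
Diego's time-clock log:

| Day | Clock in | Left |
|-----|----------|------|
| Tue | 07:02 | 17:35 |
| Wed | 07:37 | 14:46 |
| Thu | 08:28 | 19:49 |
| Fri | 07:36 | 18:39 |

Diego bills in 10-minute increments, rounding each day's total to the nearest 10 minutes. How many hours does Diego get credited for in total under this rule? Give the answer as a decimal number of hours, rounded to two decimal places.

Tue: 07:02–17:35 = 10 h 33 min → rounds to 10 h 30 min
Wed: 07:37–14:46 = 7 h 9 min → rounds to 7 h 10 min
Thu: 08:28–19:49 = 11 h 21 min → rounds to 11 h 20 min
Fri: 07:36–18:39 = 11 h 3 min → rounds to 11 h 0 min
Total credited: 40 h 0 min.

40.00 hours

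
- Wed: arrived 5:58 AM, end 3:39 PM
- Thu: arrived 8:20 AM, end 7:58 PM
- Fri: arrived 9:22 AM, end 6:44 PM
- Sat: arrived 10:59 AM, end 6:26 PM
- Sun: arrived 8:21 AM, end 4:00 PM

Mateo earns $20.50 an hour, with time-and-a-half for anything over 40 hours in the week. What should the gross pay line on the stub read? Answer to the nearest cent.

Wed: 5:58 AM–3:39 PM = 9 h 41 min
Thu: 8:20 AM–7:58 PM = 11 h 38 min
Fri: 9:22 AM–6:44 PM = 9 h 22 min
Sat: 10:59 AM–6:26 PM = 7 h 27 min
Sun: 8:21 AM–4:00 PM = 7 h 39 min
Total worked: 45 h 47 min = 2747 min.
Regular 40 h 0 min = 2400 min at $20.50/h; overtime 5 h 47 min = 347 min at $30.75/h.
Pay = (2400 × $20.50 + 347 × $30.75) ÷ 60 = $997.84.

$997.84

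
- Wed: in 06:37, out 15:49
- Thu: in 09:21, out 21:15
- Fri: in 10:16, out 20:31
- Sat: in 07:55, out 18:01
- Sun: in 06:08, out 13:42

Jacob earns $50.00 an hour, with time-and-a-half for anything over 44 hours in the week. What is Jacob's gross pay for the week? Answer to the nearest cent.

$2576.25

Wed: 06:37–15:49 = 9 h 12 min
Thu: 09:21–21:15 = 11 h 54 min
Fri: 10:16–20:31 = 10 h 15 min
Sat: 07:55–18:01 = 10 h 6 min
Sun: 06:08–13:42 = 7 h 34 min
Total worked: 49 h 1 min = 2941 min.
Regular 44 h 0 min = 2640 min at $50.00/h; overtime 5 h 1 min = 301 min at $75.00/h.
Pay = (2640 × $50.00 + 301 × $75.00) ÷ 60 = $2576.25.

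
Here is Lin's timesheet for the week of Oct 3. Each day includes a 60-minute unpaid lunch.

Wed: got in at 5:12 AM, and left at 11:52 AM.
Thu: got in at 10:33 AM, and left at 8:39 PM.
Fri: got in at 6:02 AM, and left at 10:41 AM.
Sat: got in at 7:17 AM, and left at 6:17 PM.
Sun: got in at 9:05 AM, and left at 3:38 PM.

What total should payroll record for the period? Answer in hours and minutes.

Wed: 5:12 AM–11:52 AM = 6 h 40 min; less 60 min break → 5 h 40 min
Thu: 10:33 AM–8:39 PM = 10 h 6 min; less 60 min break → 9 h 6 min
Fri: 6:02 AM–10:41 AM = 4 h 39 min; less 60 min break → 3 h 39 min
Sat: 7:17 AM–6:17 PM = 11 h 0 min; less 60 min break → 10 h 0 min
Sun: 9:05 AM–3:38 PM = 6 h 33 min; less 60 min break → 5 h 33 min
Total: 5 h 40 min + 9 h 6 min + 3 h 39 min + 10 h 0 min + 5 h 33 min = 33 h 58 min.

33 h 58 min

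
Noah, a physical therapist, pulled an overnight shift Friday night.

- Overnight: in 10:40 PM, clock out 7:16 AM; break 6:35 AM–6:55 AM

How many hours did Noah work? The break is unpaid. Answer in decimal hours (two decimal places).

8.27 hours

Overnight: 10:40 PM → midnight = 1 h 20 min; midnight → 7:16 AM = 7 h 16 min; span 8 h 36 min; less 20 min break → 8 h 16 min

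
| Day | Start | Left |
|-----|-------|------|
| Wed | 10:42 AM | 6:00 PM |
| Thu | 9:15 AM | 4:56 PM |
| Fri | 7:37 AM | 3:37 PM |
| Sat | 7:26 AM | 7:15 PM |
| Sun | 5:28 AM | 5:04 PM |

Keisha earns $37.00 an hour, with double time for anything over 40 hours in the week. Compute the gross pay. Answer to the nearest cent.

$1953.60

Wed: 10:42 AM–6:00 PM = 7 h 18 min
Thu: 9:15 AM–4:56 PM = 7 h 41 min
Fri: 7:37 AM–3:37 PM = 8 h 0 min
Sat: 7:26 AM–7:15 PM = 11 h 49 min
Sun: 5:28 AM–5:04 PM = 11 h 36 min
Total worked: 46 h 24 min = 2784 min.
Regular 40 h 0 min = 2400 min at $37.00/h; overtime 6 h 24 min = 384 min at $74.00/h.
Pay = (2400 × $37.00 + 384 × $74.00) ÷ 60 = $1953.60.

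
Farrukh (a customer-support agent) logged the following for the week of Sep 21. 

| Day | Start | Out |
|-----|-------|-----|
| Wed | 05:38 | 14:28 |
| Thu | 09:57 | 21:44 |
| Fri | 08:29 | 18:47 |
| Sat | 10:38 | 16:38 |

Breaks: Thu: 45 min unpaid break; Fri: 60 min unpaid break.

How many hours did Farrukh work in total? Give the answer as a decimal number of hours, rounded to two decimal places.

35.17 hours

Wed: 05:38–14:28 = 8 h 50 min
Thu: 09:57–21:44 = 11 h 47 min; less 45 min break → 11 h 2 min
Fri: 08:29–18:47 = 10 h 18 min; less 60 min break → 9 h 18 min
Sat: 10:38–16:38 = 6 h 0 min
Total: 8 h 50 min + 11 h 2 min + 9 h 18 min + 6 h 0 min = 35 h 10 min.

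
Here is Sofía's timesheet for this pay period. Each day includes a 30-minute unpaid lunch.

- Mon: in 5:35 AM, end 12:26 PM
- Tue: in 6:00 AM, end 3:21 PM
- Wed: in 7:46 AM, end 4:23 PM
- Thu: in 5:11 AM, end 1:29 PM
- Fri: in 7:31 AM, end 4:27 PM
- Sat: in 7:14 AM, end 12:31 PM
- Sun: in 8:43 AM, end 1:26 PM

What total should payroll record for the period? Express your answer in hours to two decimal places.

48.55 hours

Mon: 5:35 AM–12:26 PM = 6 h 51 min; less 30 min break → 6 h 21 min
Tue: 6:00 AM–3:21 PM = 9 h 21 min; less 30 min break → 8 h 51 min
Wed: 7:46 AM–4:23 PM = 8 h 37 min; less 30 min break → 8 h 7 min
Thu: 5:11 AM–1:29 PM = 8 h 18 min; less 30 min break → 7 h 48 min
Fri: 7:31 AM–4:27 PM = 8 h 56 min; less 30 min break → 8 h 26 min
Sat: 7:14 AM–12:31 PM = 5 h 17 min; less 30 min break → 4 h 47 min
Sun: 8:43 AM–1:26 PM = 4 h 43 min; less 30 min break → 4 h 13 min
Total: 6 h 21 min + 8 h 51 min + 8 h 7 min + 7 h 48 min + 8 h 26 min + 4 h 47 min + 4 h 13 min = 48 h 33 min.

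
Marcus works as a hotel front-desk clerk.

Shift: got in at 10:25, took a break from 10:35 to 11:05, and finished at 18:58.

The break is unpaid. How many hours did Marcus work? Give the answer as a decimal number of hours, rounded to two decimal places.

Shift: 10:25–18:58 = 8 h 33 min; less 30 min break → 8 h 3 min

8.05 hours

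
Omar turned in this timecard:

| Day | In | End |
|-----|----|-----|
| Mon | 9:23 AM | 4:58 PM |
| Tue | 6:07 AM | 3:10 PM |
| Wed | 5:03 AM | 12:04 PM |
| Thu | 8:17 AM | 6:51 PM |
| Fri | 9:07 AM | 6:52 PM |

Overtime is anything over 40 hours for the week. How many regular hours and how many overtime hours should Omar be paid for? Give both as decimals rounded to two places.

Mon: 9:23 AM–4:58 PM = 7 h 35 min
Tue: 6:07 AM–3:10 PM = 9 h 3 min
Wed: 5:03 AM–12:04 PM = 7 h 1 min
Thu: 8:17 AM–6:51 PM = 10 h 34 min
Fri: 9:07 AM–6:52 PM = 9 h 45 min
Total worked: 43 h 58 min = 43.97 h.
Threshold 40 h → overtime 3 h 58 min, regular 40 h 0 min.

Regular 40.00 hours, overtime 3.97 hours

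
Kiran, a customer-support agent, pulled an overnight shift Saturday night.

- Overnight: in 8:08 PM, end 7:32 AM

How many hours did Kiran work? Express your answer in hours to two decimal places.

Overnight: 8:08 PM → midnight = 3 h 52 min; midnight → 7:32 AM = 7 h 32 min; span 11 h 24 min

11.40 hours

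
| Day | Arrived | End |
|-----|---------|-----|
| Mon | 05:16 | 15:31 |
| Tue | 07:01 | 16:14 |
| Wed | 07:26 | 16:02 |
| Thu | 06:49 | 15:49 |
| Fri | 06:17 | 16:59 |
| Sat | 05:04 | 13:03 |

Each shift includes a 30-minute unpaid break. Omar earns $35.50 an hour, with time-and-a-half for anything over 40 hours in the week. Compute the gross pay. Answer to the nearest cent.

Mon: 05:16–15:31 = 10 h 15 min; less 30 min break → 9 h 45 min
Tue: 07:01–16:14 = 9 h 13 min; less 30 min break → 8 h 43 min
Wed: 07:26–16:02 = 8 h 36 min; less 30 min break → 8 h 6 min
Thu: 06:49–15:49 = 9 h 0 min; less 30 min break → 8 h 30 min
Fri: 06:17–16:59 = 10 h 42 min; less 30 min break → 10 h 12 min
Sat: 05:04–13:03 = 7 h 59 min; less 30 min break → 7 h 29 min
Total worked: 52 h 45 min = 3165 min.
Regular 40 h 0 min = 2400 min at $35.50/h; overtime 12 h 45 min = 765 min at $53.25/h.
Pay = (2400 × $35.50 + 765 × $53.25) ÷ 60 = $2098.94.

$2098.94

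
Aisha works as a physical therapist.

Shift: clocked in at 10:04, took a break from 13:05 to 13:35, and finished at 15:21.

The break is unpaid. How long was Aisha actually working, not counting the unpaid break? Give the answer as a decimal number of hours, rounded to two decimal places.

Shift: 10:04–15:21 = 5 h 17 min; less 30 min break → 4 h 47 min

4.78 hours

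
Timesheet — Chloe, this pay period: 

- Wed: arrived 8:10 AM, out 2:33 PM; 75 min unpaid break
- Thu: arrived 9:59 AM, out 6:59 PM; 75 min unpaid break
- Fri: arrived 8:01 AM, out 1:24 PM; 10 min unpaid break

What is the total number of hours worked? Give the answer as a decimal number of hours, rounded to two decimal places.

18.10 hours

Wed: 8:10 AM–2:33 PM = 6 h 23 min; less 75 min break → 5 h 8 min
Thu: 9:59 AM–6:59 PM = 9 h 0 min; less 75 min break → 7 h 45 min
Fri: 8:01 AM–1:24 PM = 5 h 23 min; less 10 min break → 5 h 13 min
Total: 5 h 8 min + 7 h 45 min + 5 h 13 min = 18 h 6 min.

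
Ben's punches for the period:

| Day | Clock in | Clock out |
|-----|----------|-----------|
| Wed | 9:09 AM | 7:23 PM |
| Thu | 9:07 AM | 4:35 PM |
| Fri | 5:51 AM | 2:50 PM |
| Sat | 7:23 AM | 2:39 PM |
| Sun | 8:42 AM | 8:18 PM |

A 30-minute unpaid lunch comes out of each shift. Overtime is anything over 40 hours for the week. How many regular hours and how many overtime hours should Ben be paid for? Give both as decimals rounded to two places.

Wed: 9:09 AM–7:23 PM = 10 h 14 min; less 30 min break → 9 h 44 min
Thu: 9:07 AM–4:35 PM = 7 h 28 min; less 30 min break → 6 h 58 min
Fri: 5:51 AM–2:50 PM = 8 h 59 min; less 30 min break → 8 h 29 min
Sat: 7:23 AM–2:39 PM = 7 h 16 min; less 30 min break → 6 h 46 min
Sun: 8:42 AM–8:18 PM = 11 h 36 min; less 30 min break → 11 h 6 min
Total worked: 43 h 3 min = 43.05 h.
Threshold 40 h → overtime 3 h 3 min, regular 40 h 0 min.

Regular 40.00 hours, overtime 3.05 hours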